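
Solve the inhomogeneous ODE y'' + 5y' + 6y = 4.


Characteristic roots of r² + 5r + 6 = 0 are -2, -3.
y_h = C₁e^(-2x) + C₂e^(-3x).
Constant forcing; try y_p = A. Then 6A = 4 ⇒ A = 2/3.
General solution: y = C₁e^(-2x) + C₂e^(-3x) + 2/3.


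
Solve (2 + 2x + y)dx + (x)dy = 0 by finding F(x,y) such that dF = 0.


Check exactness: ∂M/∂y = 1 and ∂N/∂x = 1; equal, so the equation is exact.
Integrate M with respect to x (treating y as constant): ∫M dx = 2x + x^2 + xy + h(y).
Differentiate w.r.t. y and set equal to N: all terms match, so h'(y) = 0 and h is a constant absorbed into C.
General solution: 2x + x^2 + xy = C.


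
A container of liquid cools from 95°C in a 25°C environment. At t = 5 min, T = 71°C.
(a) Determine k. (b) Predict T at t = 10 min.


Newton's law: T(t) = T_a + (T₀ - T_a)e^(-kt).
(a) Use T(5) = 71: (71 - 25)/(95 - 25) = e^(-k·5), so k = -ln(0.657)/5 ≈ 0.0840.
(b) Apply k to t = 10: T(10) = 25 + (70)e^(-0.840) ≈ 55.2°C.


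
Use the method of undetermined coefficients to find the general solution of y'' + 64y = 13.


Homogeneous part: r² + 64 = 0 ⇒ r = ±8i, so y_h = C₁cos(8x) + C₂sin(8x).
Try constant y_p = A; plug in: 64A = 13 ⇒ A = 13/64.
General solution: y = C₁cos(8x) + C₂sin(8x) + 13/64.


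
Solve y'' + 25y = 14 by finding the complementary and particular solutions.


Homogeneous part: r² + 25 = 0 ⇒ r = ±5i, so y_h = C₁cos(5x) + C₂sin(5x).
Try constant y_p = A; plug in: 25A = 14 ⇒ A = 14/25.
General solution: y = C₁cos(5x) + C₂sin(5x) + 14/25.


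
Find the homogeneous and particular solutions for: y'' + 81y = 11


Homogeneous part: r² + 81 = 0 ⇒ r = ±9i, so y_h = C₁cos(9x) + C₂sin(9x).
Try constant y_p = A; plug in: 81A = 11 ⇒ A = 11/81.
General solution: y = C₁cos(9x) + C₂sin(9x) + 11/81.


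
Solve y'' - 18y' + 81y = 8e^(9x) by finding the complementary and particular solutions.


Characteristic polynomial (r - 9)² = 0; repeated root r = 9.
y_h = (C₁ + C₂x)e^(9x). Forcing matches the repeated root (resonance), so try y_p = Ax² e^(9x).
Substitute and solve for A: 2A = 8, so A = 4.
General solution: y = (C₁ + C₂x + 4x²)e^(9x).


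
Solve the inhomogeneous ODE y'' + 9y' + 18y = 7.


Characteristic roots of r² + 9r + 18 = 0 are -3, -6.
y_h = C₁e^(-3x) + C₂e^(-6x).
Constant forcing; try y_p = A. Then 18A = 7 ⇒ A = 7/18.
General solution: y = C₁e^(-3x) + C₂e^(-6x) + 7/18.


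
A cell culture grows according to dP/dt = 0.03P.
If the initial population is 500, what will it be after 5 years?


The ODE dP/dt = 0.03P has solution P(t) = P(0)e^(0.03t).
Substitute P(0) = 500 and t = 5: P(5) = 500 e^(0.15) ≈ 581.


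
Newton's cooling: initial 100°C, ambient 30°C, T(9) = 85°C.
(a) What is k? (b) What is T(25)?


Newton's law: T(t) = T_a + (T₀ - T_a)e^(-kt).
(a) Use T(9) = 85: (85 - 30)/(100 - 30) = e^(-k·9), so k = -ln(0.786)/9 ≈ 0.0268.
(b) Apply k to t = 25: T(25) = 30 + (70)e^(-0.670) ≈ 65.8°C.


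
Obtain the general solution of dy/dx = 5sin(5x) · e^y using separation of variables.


Separate: e^(-y) dy = 5sin(5x) dx.
Integrate: -e^(-y) = -cos(5x) + C₀.
Rearrange: e^(-y) = cos(5x) + C.


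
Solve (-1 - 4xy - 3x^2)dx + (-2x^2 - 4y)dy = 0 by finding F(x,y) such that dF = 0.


Check exactness: ∂M/∂y = -4x and ∂N/∂x = -4x; equal, so the equation is exact.
Integrate M with respect to x (treating y as constant): ∫M dx = -x - 2x^2y - x^3 + h(y).
Differentiate w.r.t. y and set equal to N: the x-dependent terms already match, leaving h'(y) = -4y. Integrate: h(y) = -2y^2.
So F(x,y) = -x - 2x^2y - 2y^2 - x^3.
General solution: -x - 2x^2y - 2y^2 - x^3 = C.


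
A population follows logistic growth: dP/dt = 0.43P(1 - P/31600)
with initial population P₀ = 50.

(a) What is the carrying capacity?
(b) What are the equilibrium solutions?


Logistic ODE dP/dt = 0.43P(1 - P/31600) has equilibria where dP/dt = 0, i.e. P = 0 or P = 31600.
The coefficient (1 - P/K) = 0 when P = K, identifying K = 31600 as the carrying capacity.
(a) K = 31600; (b) equilibria P = 0 and P = 31600.


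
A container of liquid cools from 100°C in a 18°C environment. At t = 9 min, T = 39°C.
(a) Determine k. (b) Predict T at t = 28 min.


Newton's law: T(t) = T_a + (T₀ - T_a)e^(-kt).
(a) Use T(9) = 39: (39 - 18)/(100 - 18) = e^(-k·9), so k = -ln(0.256)/9 ≈ 0.1514.
(b) Apply k to t = 28: T(28) = 18 + (82)e^(-4.238) ≈ 19.2°C.


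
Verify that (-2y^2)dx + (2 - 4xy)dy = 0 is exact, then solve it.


Check exactness: ∂M/∂y = -4y and ∂N/∂x = -4y; equal, so the equation is exact.
Integrate M with respect to x (treating y as constant): ∫M dx = -2xy^2 + h(y).
Differentiate w.r.t. y and set equal to N: the x-dependent terms already match, leaving h'(y) = 2. Integrate: h(y) = 2y.
So F(x,y) = 2y - 2xy^2.
General solution: 2y - 2xy^2 = C.


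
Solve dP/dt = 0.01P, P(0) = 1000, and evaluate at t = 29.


The ODE dP/dt = 0.01P has solution P(t) = P(0)e^(0.01t).
Substitute P(0) = 1000 and t = 29: P(29) = 1000 e^(0.29) ≈ 1336.


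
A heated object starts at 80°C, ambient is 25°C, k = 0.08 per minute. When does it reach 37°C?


From T(t) = T_a + (T₀ - T_a)e^(-kt), set T(t) = 37:
(37 - 25) / (80 - 25) = e^(-0.08t), so t = -ln(0.218)/0.08 ≈ 19.0 minutes.


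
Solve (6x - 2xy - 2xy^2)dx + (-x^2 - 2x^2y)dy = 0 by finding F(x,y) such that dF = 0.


Check exactness: ∂M/∂y = -2x - 4xy and ∂N/∂x = -2x - 4xy; equal, so the equation is exact.
Integrate M with respect to x (treating y as constant): ∫M dx = 3x^2 - x^2y - x^2y^2 + h(y).
Differentiate w.r.t. y and set equal to N: all terms match, so h'(y) = 0 and h is a constant absorbed into C.
General solution: 3x^2 - x^2y - x^2y^2 = C.


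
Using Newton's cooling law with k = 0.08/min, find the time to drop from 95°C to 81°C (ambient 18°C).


From T(t) = T_a + (T₀ - T_a)e^(-kt), set T(t) = 81:
(81 - 18) / (95 - 18) = e^(-0.08t), so t = -ln(0.818)/0.08 ≈ 2.5 minutes.


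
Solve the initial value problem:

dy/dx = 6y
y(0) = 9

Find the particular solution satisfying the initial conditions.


General solution of y' = 6y is y = Ce^(6x).
Apply y(0) = 9: C = 9.
Particular solution: y = 9e^(6x).


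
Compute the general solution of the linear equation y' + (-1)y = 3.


P(x) = -1 ⇒ μ = e^(-x).
(μ y)' = 3e^(-x) ⇒ μ y = -3e^(-x) + C.
Divide by μ: y = -3 + Ce^(x).


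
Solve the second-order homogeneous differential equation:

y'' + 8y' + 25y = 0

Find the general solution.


Characteristic equation: r² + 8r + 25 = 0.
Discriminant is negative; roots r = -4 ± 3i (complex conjugate pair).
General solution uses e^(α x)(C₁ cos(β x) + C₂ sin(β x)): y = e^(-4x)(C₁cos(3x) + C₂sin(3x)).


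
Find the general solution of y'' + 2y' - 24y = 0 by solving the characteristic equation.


Characteristic equation: r² + 2r - 24 = 0.
Factor: (r + 6)(r - 4) = 0 ⇒ r = -6, 4 (distinct real).
General solution: y = C₁e^(-6x) + C₂e^(4x).


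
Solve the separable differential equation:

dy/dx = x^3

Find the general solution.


Integrate both sides with respect to x: y = ∫ x^3 dx = (1/4)x^4 + C.


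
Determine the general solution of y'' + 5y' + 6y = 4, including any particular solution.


Characteristic roots of r² + 5r + 6 = 0 are -3, -2.
y_h = C₁e^(-3x) + C₂e^(-2x).
Forcing exponent 0 is not a characteristic root; try y_p = A.
Substitute: A·(0 + (5)·0 + (6)) = A·6 = 4, so A = 2/3.
General solution: y = C₁e^(-3x) + C₂e^(-2x) + 2/3.


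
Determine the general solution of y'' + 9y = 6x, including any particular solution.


Homogeneous: r² + 9 = 0 ⇒ r = ±3i, y_h = C₁cos(3x) + C₂sin(3x).
Polynomial forcing; try y_p = Ax + B. Then y_p'' + 9 y_p = 9(Ax + B) = 6x, so B = 0 and A = 2/3.
General solution: y = C₁cos(3x) + C₂sin(3x) + (2/3)x.


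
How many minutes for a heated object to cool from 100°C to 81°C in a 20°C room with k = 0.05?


From T(t) = T_a + (T₀ - T_a)e^(-kt), set T(t) = 81:
(81 - 20) / (100 - 20) = e^(-0.05t), so t = -ln(0.762)/0.05 ≈ 5.4 minutes.


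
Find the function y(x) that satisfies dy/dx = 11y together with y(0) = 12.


General solution of y' = 11y is y = Ce^(11x).
Apply y(0) = 12: C = 12.
Particular solution: y = 12e^(11x).


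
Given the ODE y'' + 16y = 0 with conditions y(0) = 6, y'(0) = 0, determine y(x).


Characteristic roots of r² + 16 = 0 are ±4i, so y = C₁cos(4x) + C₂sin(4x).
Apply y(0) = 6: C₁ = 6. Differentiate and apply y'(0) = 0: 4·C₂ = 0, so C₂ = 0.
Particular solution: y = 6cos(4x).


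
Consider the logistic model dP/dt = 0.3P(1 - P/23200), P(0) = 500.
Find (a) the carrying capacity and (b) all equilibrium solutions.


Logistic ODE dP/dt = 0.3P(1 - P/23200) has equilibria where dP/dt = 0, i.e. P = 0 or P = 23200.
The coefficient (1 - P/K) = 0 when P = K, identifying K = 23200 as the carrying capacity.
(a) K = 23200; (b) equilibria P = 0 and P = 23200.


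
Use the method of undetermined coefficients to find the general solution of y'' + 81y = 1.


Homogeneous part: r² + 81 = 0 ⇒ r = ±9i, so y_h = C₁cos(9x) + C₂sin(9x).
Try constant y_p = A; plug in: 81A = 1 ⇒ A = 1/81.
General solution: y = C₁cos(9x) + C₂sin(9x) + 1/81.


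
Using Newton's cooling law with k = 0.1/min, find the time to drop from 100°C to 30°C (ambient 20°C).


From T(t) = T_a + (T₀ - T_a)e^(-kt), set T(t) = 30:
(30 - 20) / (100 - 20) = e^(-0.1t), so t = -ln(0.125)/0.1 ≈ 20.8 minutes.


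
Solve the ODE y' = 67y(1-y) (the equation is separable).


Separate: dy/[y(1-y)] = 67 dx.
Partial fractions: 1/[y(1-y)] = 1/y + 1/(1-y).
Integrate: ln|y/(1-y)| = 67x + C₀.
Solve for y: y = 1/(1 + Ce^(-67x)).


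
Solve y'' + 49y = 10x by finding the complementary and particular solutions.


Homogeneous: r² + 49 = 0 ⇒ r = ±7i, y_h = C₁cos(7x) + C₂sin(7x).
Polynomial forcing; try y_p = Ax + B. Then y_p'' + 49 y_p = 49(Ax + B) = 10x, so B = 0 and A = 10/49.
General solution: y = C₁cos(7x) + C₂sin(7x) + (10/49)x.


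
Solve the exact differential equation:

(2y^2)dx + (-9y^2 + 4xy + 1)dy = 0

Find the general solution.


Check exactness: ∂M/∂y = 4y and ∂N/∂x = 4y; equal, so the equation is exact.
Integrate M with respect to x (treating y as constant): ∫M dx = 2xy^2 + h(y).
Differentiate w.r.t. y and set equal to N: the x-dependent terms already match, leaving h'(y) = -9y^2 + 1. Integrate: h(y) = -3y^3 + y.
So F(x,y) = -3y^3 + 2xy^2 + y.
General solution: -3y^3 + 2xy^2 + y = C.


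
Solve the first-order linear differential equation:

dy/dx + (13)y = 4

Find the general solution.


P(x) = 13, Q(x) = 4; integrating factor μ = e^(13x).
(μ y)' = 4e^(13x) ⇒ μ y = (4/13)e^(13x) + C.
Divide by μ: y = 4/13 + Ce^(-13x).


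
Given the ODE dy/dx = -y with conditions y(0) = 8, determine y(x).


General solution of y' = -y is y = Ce^(-x).
Apply y(0) = 8: C = 8.
Particular solution: y = 8e^(-x).


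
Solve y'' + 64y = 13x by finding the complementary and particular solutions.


Homogeneous: r² + 64 = 0 ⇒ r = ±8i, y_h = C₁cos(8x) + C₂sin(8x).
Polynomial forcing; try y_p = Ax + B. Then y_p'' + 64 y_p = 64(Ax + B) = 13x, so B = 0 and A = 13/64.
General solution: y = C₁cos(8x) + C₂sin(8x) + (13/64)x.


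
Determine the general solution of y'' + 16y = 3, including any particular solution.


Homogeneous part: r² + 16 = 0 ⇒ r = ±4i, so y_h = C₁cos(4x) + C₂sin(4x).
Try constant y_p = A; plug in: 16A = 3 ⇒ A = 3/16.
General solution: y = C₁cos(4x) + C₂sin(4x) + 3/16.


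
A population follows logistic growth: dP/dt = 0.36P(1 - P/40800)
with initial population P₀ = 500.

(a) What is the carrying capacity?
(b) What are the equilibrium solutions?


Logistic ODE dP/dt = 0.36P(1 - P/40800) has equilibria where dP/dt = 0, i.e. P = 0 or P = 40800.
The coefficient (1 - P/K) = 0 when P = K, identifying K = 40800 as the carrying capacity.
(a) K = 40800; (b) equilibria P = 0 and P = 40800.


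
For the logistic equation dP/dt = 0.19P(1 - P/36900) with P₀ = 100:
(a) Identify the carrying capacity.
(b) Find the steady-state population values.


Logistic ODE dP/dt = 0.19P(1 - P/36900) has equilibria where dP/dt = 0, i.e. P = 0 or P = 36900.
The coefficient (1 - P/K) = 0 when P = K, identifying K = 36900 as the carrying capacity.
(a) K = 36900; (b) equilibria P = 0 and P = 36900.


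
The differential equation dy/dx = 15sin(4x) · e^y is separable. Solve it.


Separate: e^(-y) dy = 15sin(4x) dx.
Integrate: -e^(-y) = -(15/4)cos(4x) + C₀.
Rearrange: e^(-y) = (15/4)cos(4x) + C.


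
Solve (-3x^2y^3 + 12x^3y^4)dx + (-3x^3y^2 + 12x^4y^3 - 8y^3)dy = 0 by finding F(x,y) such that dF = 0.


Check exactness: ∂M/∂y = -9x^2y^2 + 48x^3y^3 and ∂N/∂x = -9x^2y^2 + 48x^3y^3; equal, so the equation is exact.
Integrate M with respect to x (treating y as constant): ∫M dx = -x^3y^3 + 3x^4y^4 + h(y).
Differentiate w.r.t. y and set equal to N: the x-dependent terms already match, leaving h'(y) = -8y^3. Integrate: h(y) = -2y^4.
So F(x,y) = -x^3y^3 + 3x^4y^4 - 2y^4.
General solution: -x^3y^3 + 3x^4y^4 - 2y^4 = C.


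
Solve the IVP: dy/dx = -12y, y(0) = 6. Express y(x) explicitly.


General solution of y' = -12y is y = Ce^(-12x).
Apply y(0) = 6: C = 6.
Particular solution: y = 6e^(-12x).


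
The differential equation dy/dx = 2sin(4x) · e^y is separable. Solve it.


Separate: e^(-y) dy = 2sin(4x) dx.
Integrate: -e^(-y) = -(1/2)cos(4x) + C₀.
Rearrange: e^(-y) = (1/2)cos(4x) + C.


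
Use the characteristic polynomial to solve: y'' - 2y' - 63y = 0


Characteristic equation: r² - 2r - 63 = 0.
Factor: (r - 9)(r + 7) = 0 ⇒ r = 9, -7 (distinct real).
General solution: y = C₁e^(9x) + C₂e^(-7x).


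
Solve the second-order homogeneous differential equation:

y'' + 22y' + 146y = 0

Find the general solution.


Characteristic equation: r² + 22r + 146 = 0.
Discriminant is negative; roots r = -11 ± 5i (complex conjugate pair).
General solution uses e^(α x)(C₁ cos(β x) + C₂ sin(β x)): y = e^(-11x)(C₁cos(5x) + C₂sin(5x)).


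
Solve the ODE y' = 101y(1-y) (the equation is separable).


Separate: dy/[y(1-y)] = 101 dx.
Partial fractions: 1/[y(1-y)] = 1/y + 1/(1-y).
Integrate: ln|y/(1-y)| = 101x + C₀.
Solve for y: y = 1/(1 + Ce^(-101x)).


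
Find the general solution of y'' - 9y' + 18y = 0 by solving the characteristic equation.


Characteristic equation: r² - 9r + 18 = 0.
Factor: (r - 3)(r - 6) = 0 ⇒ r = 3, 6 (distinct real).
General solution: y = C₁e^(3x) + C₂e^(6x).


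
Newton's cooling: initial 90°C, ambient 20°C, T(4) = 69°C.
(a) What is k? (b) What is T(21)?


Newton's law: T(t) = T_a + (T₀ - T_a)e^(-kt).
(a) Use T(4) = 69: (69 - 20)/(90 - 20) = e^(-k·4), so k = -ln(0.700)/4 ≈ 0.0892.
(b) Apply k to t = 21: T(21) = 20 + (70)e^(-1.873) ≈ 30.8°C.


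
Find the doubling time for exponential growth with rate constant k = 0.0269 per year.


Exponential growth: P(t) = P₀ e^(0.0269t). Set P(t)/P₀ = 2: e^(0.0269t) = 2.
Solve: t = ln(2)/0.0269 ≈ 25.77 years.


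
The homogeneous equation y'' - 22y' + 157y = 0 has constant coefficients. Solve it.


Characteristic equation: r² - 22r + 157 = 0.
Discriminant is negative; roots r = 11 ± 6i (complex conjugate pair).
General solution uses e^(α x)(C₁ cos(β x) + C₂ sin(β x)): y = e^(11x)(C₁cos(6x) + C₂sin(6x)).


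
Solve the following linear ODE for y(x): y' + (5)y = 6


P(x) = 5, Q(x) = 6; integrating factor μ = e^(5x).
(μ y)' = 6e^(5x) ⇒ μ y = (6/5)e^(5x) + C.
Divide by μ: y = 6/5 + Ce^(-5x).


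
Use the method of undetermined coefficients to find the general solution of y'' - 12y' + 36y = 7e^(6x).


Characteristic polynomial (r - 6)² = 0; repeated root r = 6.
y_h = (C₁ + C₂x)e^(6x). Forcing matches the repeated root (resonance), so try y_p = Ax² e^(6x).
Substitute and solve for A: 2A = 7, so A = 7/2.
General solution: y = (C₁ + C₂x + (7/2)x²)e^(6x).


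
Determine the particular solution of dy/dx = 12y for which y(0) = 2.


General solution of y' = 12y is y = Ce^(12x).
Apply y(0) = 2: C = 2.
Particular solution: y = 2e^(12x).


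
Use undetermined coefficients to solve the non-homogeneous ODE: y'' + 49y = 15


Homogeneous part: r² + 49 = 0 ⇒ r = ±7i, so y_h = C₁cos(7x) + C₂sin(7x).
Try constant y_p = A; plug in: 49A = 15 ⇒ A = 15/49.
General solution: y = C₁cos(7x) + C₂sin(7x) + 15/49.


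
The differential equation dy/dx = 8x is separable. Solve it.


Integrate both sides with respect to x: y = ∫ 8x dx = 4x^2 + C.


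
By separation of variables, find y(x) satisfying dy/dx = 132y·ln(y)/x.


Separate: dy/[y ln(y)] = 132 dx/x.
Substitute u = ln(y): du/u = 132 dx/x.
Integrate: ln|ln(y)| = 132ln|x| + C₀, hence ln(y) = C·x^132.


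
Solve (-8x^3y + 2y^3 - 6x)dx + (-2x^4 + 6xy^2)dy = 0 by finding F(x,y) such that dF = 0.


Check exactness: ∂M/∂y = -8x^3 + 6y^2 and ∂N/∂x = -8x^3 + 6y^2; equal, so the equation is exact.
Integrate M with respect to x (treating y as constant): ∫M dx = -2x^4y + 2xy^3 - 3x^2 + h(y).
Differentiate w.r.t. y and set equal to N: all terms match, so h'(y) = 0 and h is a constant absorbed into C.
General solution: -2x^4y + 2xy^3 - 3x^2 = C.


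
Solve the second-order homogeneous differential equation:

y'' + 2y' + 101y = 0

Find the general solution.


Characteristic equation: r² + 2r + 101 = 0.
Discriminant is negative; roots r = -1 ± 10i (complex conjugate pair).
General solution uses e^(α x)(C₁ cos(β x) + C₂ sin(β x)): y = e^(-x)(C₁cos(10x) + C₂sin(10x)).


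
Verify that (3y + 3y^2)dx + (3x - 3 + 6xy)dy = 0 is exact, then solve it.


Check exactness: ∂M/∂y = 3 + 6y and ∂N/∂x = 3 + 6y; equal, so the equation is exact.
Integrate M with respect to x (treating y as constant): ∫M dx = 3xy + 3xy^2 + h(y).
Differentiate w.r.t. y and set equal to N: the x-dependent terms already match, leaving h'(y) = -3. Integrate: h(y) = -3y.
So F(x,y) = 3xy - 3y + 3xy^2.
General solution: 3xy - 3y + 3xy^2 = C.


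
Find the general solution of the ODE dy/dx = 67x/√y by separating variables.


Separate: √y dy = 67x dx.
Integrate: (2/3)y^(3/2) = (67/2)x² + C.


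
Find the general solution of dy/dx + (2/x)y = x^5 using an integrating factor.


P(x) = 2/x ⇒ μ = x^2.
(x^2 y)' = x^7 ⇒ x^2 y = x^8/(8) + C.
Solve for y: y = (1/8)x^6 + C/x^2.


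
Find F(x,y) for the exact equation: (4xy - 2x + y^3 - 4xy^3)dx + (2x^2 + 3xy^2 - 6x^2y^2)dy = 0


Check exactness: ∂M/∂y = 4x + 3y^2 - 12xy^2 and ∂N/∂x = 4x + 3y^2 - 12xy^2; equal, so the equation is exact.
Integrate M with respect to x (treating y as constant): ∫M dx = 2x^2y - x^2 + xy^3 - 2x^2y^3 + h(y).
Differentiate w.r.t. y and set equal to N: all terms match, so h'(y) = 0 and h is a constant absorbed into C.
General solution: 2x^2y - x^2 + xy^3 - 2x^2y^3 = C.


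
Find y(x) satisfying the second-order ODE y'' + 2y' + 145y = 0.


Characteristic equation: r² + 2r + 145 = 0.
Discriminant is negative; roots r = -1 ± 12i (complex conjugate pair).
General solution uses e^(α x)(C₁ cos(β x) + C₂ sin(β x)): y = e^(-x)(C₁cos(12x) + C₂sin(12x)).


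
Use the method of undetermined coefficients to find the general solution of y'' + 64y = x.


Homogeneous: r² + 64 = 0 ⇒ r = ±8i, y_h = C₁cos(8x) + C₂sin(8x).
Polynomial forcing; try y_p = Ax + B. Then y_p'' + 64 y_p = 64(Ax + B) = x, so B = 0 and A = 1/64.
General solution: y = C₁cos(8x) + C₂sin(8x) + (1/64)x.


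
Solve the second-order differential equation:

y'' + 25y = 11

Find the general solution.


Homogeneous part: r² + 25 = 0 ⇒ r = ±5i, so y_h = C₁cos(5x) + C₂sin(5x).
Try constant y_p = A; plug in: 25A = 11 ⇒ A = 11/25.
General solution: y = C₁cos(5x) + C₂sin(5x) + 11/25.


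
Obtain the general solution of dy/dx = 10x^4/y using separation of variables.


Separate variables: y dy = 10x^4 dx.
Integrate both sides: y²/2 = 2x^5 + C₀.
Multiply by 2: y² = 4x^5 + C.


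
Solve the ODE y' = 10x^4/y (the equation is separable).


Separate variables: y dy = 10x^4 dx.
Integrate both sides: y²/2 = 2x^5 + C₀.
Multiply by 2: y² = 4x^5 + C.


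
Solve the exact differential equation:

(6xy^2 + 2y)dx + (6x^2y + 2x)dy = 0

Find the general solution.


Check exactness: ∂M/∂y = 12xy + 2 and ∂N/∂x = 12xy + 2; equal, so the equation is exact.
Integrate M with respect to x (treating y as constant): ∫M dx = 3x^2y^2 + 2xy + h(y).
Differentiate w.r.t. y and set equal to N: all terms match, so h'(y) = 0 and h is a constant absorbed into C.
General solution: 3x^2y^2 + 2xy = C.


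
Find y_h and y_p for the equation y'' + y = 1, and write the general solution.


Homogeneous part: r² + 1 = 0 ⇒ r = ±1i, so y_h = C₁cos(x) + C₂sin(x).
Try constant y_p = A; plug in: 1A = 1 ⇒ A = 1.
General solution: y = C₁cos(x) + C₂sin(x) + 1.


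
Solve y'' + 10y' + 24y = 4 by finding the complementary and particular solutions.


Characteristic roots of r² + 10r + 24 = 0 are -6, -4.
y_h = C₁e^(-6x) + C₂e^(-4x).
Constant forcing; try y_p = A. Then 24A = 4 ⇒ A = 1/6.
General solution: y = C₁e^(-6x) + C₂e^(-4x) + 1/6.


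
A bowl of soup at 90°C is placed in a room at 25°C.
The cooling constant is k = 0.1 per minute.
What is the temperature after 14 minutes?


Newton's law: dT/dt = -k(T - T_a) has solution T(t) = T_a + (T₀ - T_a)e^(-kt).
Plug in T_a = 25, T₀ = 90, k = 0.1, t = 14: T(14) = 25 + (65)e^(-1.40) ≈ 41.0°C.


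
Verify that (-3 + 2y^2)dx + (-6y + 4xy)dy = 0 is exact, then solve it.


Check exactness: ∂M/∂y = 4y and ∂N/∂x = 4y; equal, so the equation is exact.
Integrate M with respect to x (treating y as constant): ∫M dx = -3x + 2xy^2 + h(y).
Differentiate w.r.t. y and set equal to N: the x-dependent terms already match, leaving h'(y) = -6y. Integrate: h(y) = -3y^2.
So F(x,y) = -3x - 3y^2 + 2xy^2.
General solution: -3x - 3y^2 + 2xy^2 = C.


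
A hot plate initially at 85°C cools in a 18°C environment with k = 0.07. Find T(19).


Newton's law: dT/dt = -k(T - T_a) has solution T(t) = T_a + (T₀ - T_a)e^(-kt).
Plug in T_a = 18, T₀ = 85, k = 0.07, t = 19: T(19) = 18 + (67)e^(-1.33) ≈ 35.7°C.


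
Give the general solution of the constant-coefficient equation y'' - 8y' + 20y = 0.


Characteristic equation: r² - 8r + 20 = 0.
Discriminant is negative; roots r = 4 ± 2i (complex conjugate pair).
General solution uses e^(α x)(C₁ cos(β x) + C₂ sin(β x)): y = e^(4x)(C₁cos(2x) + C₂sin(2x)).


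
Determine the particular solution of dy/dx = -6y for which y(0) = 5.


General solution of y' = -6y is y = Ce^(-6x).
Apply y(0) = 5: C = 5.
Particular solution: y = 5e^(-6x).


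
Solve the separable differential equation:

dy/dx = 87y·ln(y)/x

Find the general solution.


Separate: dy/[y ln(y)] = 87 dx/x.
Substitute u = ln(y): du/u = 87 dx/x.
Integrate: ln|ln(y)| = 87ln|x| + C₀, hence ln(y) = C·x^87.


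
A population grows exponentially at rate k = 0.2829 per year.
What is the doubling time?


Exponential growth: P(t) = P₀ e^(0.2829t). Set P(t)/P₀ = 2: e^(0.2829t) = 2.
Solve: t = ln(2)/0.2829 ≈ 2.45 years.


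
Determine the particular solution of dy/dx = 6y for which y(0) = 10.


General solution of y' = 6y is y = Ce^(6x).
Apply y(0) = 10: C = 10.
Particular solution: y = 10e^(6x).


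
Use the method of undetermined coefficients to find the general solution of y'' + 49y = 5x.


Homogeneous: r² + 49 = 0 ⇒ r = ±7i, y_h = C₁cos(7x) + C₂sin(7x).
Polynomial forcing; try y_p = Ax + B. Then y_p'' + 49 y_p = 49(Ax + B) = 5x, so B = 0 and A = 5/49.
General solution: y = C₁cos(7x) + C₂sin(7x) + (5/49)x.


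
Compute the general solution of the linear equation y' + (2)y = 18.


P(x) = 2, Q(x) = 18; integrating factor μ = e^(2x).
(μ y)' = 18e^(2x) ⇒ μ y = 9e^(2x) + C.
Divide by μ: y = 9 + Ce^(-2x).


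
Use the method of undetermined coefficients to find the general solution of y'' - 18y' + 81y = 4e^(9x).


Characteristic polynomial (r - 9)² = 0; repeated root r = 9.
y_h = (C₁ + C₂x)e^(9x). Forcing matches the repeated root (resonance), so try y_p = Ax² e^(9x).
Substitute and solve for A: 2A = 4, so A = 2.
General solution: y = (C₁ + C₂x + 2x²)e^(9x).


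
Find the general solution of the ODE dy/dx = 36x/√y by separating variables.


Separate: √y dy = 36x dx.
Integrate: (2/3)y^(3/2) = 18x² + C.


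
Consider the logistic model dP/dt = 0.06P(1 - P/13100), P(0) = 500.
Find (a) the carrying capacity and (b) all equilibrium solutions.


Logistic ODE dP/dt = 0.06P(1 - P/13100) has equilibria where dP/dt = 0, i.e. P = 0 or P = 13100.
The coefficient (1 - P/K) = 0 when P = K, identifying K = 13100 as the carrying capacity.
(a) K = 13100; (b) equilibria P = 0 and P = 13100.


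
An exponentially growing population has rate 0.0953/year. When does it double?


Exponential growth: P(t) = P₀ e^(0.0953t). Set P(t)/P₀ = 2: e^(0.0953t) = 2.
Solve: t = ln(2)/0.0953 ≈ 7.27 years.


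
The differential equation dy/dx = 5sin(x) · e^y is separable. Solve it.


Separate: e^(-y) dy = 5sin(x) dx.
Integrate: -e^(-y) = -5cos(x) + C₀.
Rearrange: e^(-y) = 5cos(x) + C.


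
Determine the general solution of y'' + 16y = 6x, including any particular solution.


Homogeneous: r² + 16 = 0 ⇒ r = ±4i, y_h = C₁cos(4x) + C₂sin(4x).
Polynomial forcing; try y_p = Ax + B. Then y_p'' + 16 y_p = 16(Ax + B) = 6x, so B = 0 and A = 3/8.
General solution: y = C₁cos(4x) + C₂sin(4x) + (3/8)x.


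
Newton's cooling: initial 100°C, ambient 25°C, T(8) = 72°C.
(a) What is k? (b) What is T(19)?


Newton's law: T(t) = T_a + (T₀ - T_a)e^(-kt).
(a) Use T(8) = 72: (72 - 25)/(100 - 25) = e^(-k·8), so k = -ln(0.627)/8 ≈ 0.0584.
(b) Apply k to t = 19: T(19) = 25 + (75)e^(-1.110) ≈ 49.7°C.


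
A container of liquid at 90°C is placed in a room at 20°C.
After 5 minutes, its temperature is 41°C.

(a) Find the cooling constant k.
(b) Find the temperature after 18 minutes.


Newton's law: T(t) = T_a + (T₀ - T_a)e^(-kt).
(a) Use T(5) = 41: (41 - 20)/(90 - 20) = e^(-k·5), so k = -ln(0.300)/5 ≈ 0.2408.
(b) Apply k to t = 18: T(18) = 20 + (70)e^(-4.334) ≈ 20.9°C.


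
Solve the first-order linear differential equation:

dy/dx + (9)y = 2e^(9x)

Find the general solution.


P(x) = 9 ⇒ μ = e^(9x).
(μ y)' = 2e^(18x) ⇒ μ y = (2/18)e^(18x) + C.
Divide by μ: y = (1/9)e^(9x) + Ce^(-9x).


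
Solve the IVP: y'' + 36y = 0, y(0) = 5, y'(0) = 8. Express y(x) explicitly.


Characteristic roots of r² + 36 = 0 are ±6i, so y = C₁cos(6x) + C₂sin(6x).
Apply y(0) = 5: C₁ = 5. Differentiate and apply y'(0) = 8: 6·C₂ = 8, so C₂ = 4/3.
Particular solution: y = 5cos(6x) + (4/3)sin(6x).


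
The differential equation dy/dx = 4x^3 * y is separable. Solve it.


Separate variables: dy/y = 4x^3 dx.
Integrate: ln|y| = x^4 + C₀.
Exponentiate: y = Ce^(x^4).


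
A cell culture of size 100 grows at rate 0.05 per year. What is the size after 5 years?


The ODE dP/dt = 0.05P has solution P(t) = P(0)e^(0.05t).
Substitute P(0) = 100 and t = 5: P(5) = 100 e^(0.25) ≈ 128.


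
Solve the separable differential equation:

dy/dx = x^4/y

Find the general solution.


Separate variables: y dy = x^4 dx.
Integrate both sides: y²/2 = (1/5)x^5 + C₀.
Multiply by 2: y² = (2/5)x^5 + C.


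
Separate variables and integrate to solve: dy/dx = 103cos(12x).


g(y) = 1, so integrate directly: y = ∫ 103cos(12x) dx = (103/12)sin(12x) + C.


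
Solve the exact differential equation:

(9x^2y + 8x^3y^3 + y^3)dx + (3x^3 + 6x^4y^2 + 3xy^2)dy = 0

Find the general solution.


Check exactness: ∂M/∂y = 9x^2 + 24x^3y^2 + 3y^2 and ∂N/∂x = 9x^2 + 24x^3y^2 + 3y^2; equal, so the equation is exact.
Integrate M with respect to x (treating y as constant): ∫M dx = 3x^3y + 2x^4y^3 + xy^3 + h(y).
Differentiate w.r.t. y and set equal to N: all terms match, so h'(y) = 0 and h is a constant absorbed into C.
General solution: 3x^3y + 2x^4y^3 + xy^3 = C.


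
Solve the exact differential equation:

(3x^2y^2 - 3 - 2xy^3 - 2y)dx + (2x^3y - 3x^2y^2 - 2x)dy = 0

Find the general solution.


Check exactness: ∂M/∂y = 6x^2y - 6xy^2 - 2 and ∂N/∂x = 6x^2y - 6xy^2 - 2; equal, so the equation is exact.
Integrate M with respect to x (treating y as constant): ∫M dx = x^3y^2 - 3x - x^2y^3 - 2xy + h(y).
Differentiate w.r.t. y and set equal to N: all terms match, so h'(y) = 0 and h is a constant absorbed into C.
General solution: x^3y^2 - 3x - x^2y^3 - 2xy = C.


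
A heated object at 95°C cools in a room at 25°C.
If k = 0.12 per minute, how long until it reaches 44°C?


From T(t) = T_a + (T₀ - T_a)e^(-kt), set T(t) = 44:
(44 - 25) / (95 - 25) = e^(-0.12t), so t = -ln(0.271)/0.12 ≈ 10.9 minutes.


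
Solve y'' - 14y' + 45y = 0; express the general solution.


Characteristic equation: r² - 14r + 45 = 0.
Factor: (r - 9)(r - 5) = 0 ⇒ r = 9, 5 (distinct real).
General solution: y = C₁e^(9x) + C₂e^(5x).


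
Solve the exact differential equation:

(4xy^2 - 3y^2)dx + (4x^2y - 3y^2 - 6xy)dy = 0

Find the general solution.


Check exactness: ∂M/∂y = 8xy - 6y and ∂N/∂x = 8xy - 6y; equal, so the equation is exact.
Integrate M with respect to x (treating y as constant): ∫M dx = 2x^2y^2 - 3xy^2 + h(y).
Differentiate w.r.t. y and set equal to N: the x-dependent terms already match, leaving h'(y) = -3y^2. Integrate: h(y) = -y^3.
So F(x,y) = 2x^2y^2 - y^3 - 3xy^2.
General solution: 2x^2y^2 - y^3 - 3xy^2 = C.


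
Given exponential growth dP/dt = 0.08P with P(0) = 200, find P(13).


The ODE dP/dt = 0.08P has solution P(t) = P(0)e^(0.08t).
Substitute P(0) = 200 and t = 13: P(13) = 200 e^(1.04) ≈ 566.


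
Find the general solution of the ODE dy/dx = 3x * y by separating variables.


Separate variables: dy/y = 3x dx.
Integrate: ln|y| = (3/2)x^2 + C₀.
Exponentiate: y = Ce^((3/2)x^2).


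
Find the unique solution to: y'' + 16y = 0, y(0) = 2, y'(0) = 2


Characteristic roots of r² + 16 = 0 are ±4i, so y = C₁cos(4x) + C₂sin(4x).
Apply y(0) = 2: C₁ = 2. Differentiate and apply y'(0) = 2: 4·C₂ = 2, so C₂ = 1/2.
Particular solution: y = 2cos(4x) + (1/2)sin(4x).


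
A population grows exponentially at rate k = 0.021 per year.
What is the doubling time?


Exponential growth: P(t) = P₀ e^(0.021t). Set P(t)/P₀ = 2: e^(0.021t) = 2.
Solve: t = ln(2)/0.021 ≈ 33.01 years.


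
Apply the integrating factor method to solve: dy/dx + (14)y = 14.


P(x) = 14, Q(x) = 14; integrating factor μ = e^(14x).
(μ y)' = 14e^(14x) ⇒ μ y = e^(14x) + C.
Divide by μ: y = 1 + Ce^(-14x).


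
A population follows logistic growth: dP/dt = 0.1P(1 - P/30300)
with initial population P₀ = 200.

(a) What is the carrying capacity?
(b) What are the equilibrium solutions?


Logistic ODE dP/dt = 0.1P(1 - P/30300) has equilibria where dP/dt = 0, i.e. P = 0 or P = 30300.
The coefficient (1 - P/K) = 0 when P = K, identifying K = 30300 as the carrying capacity.
(a) K = 30300; (b) equilibria P = 0 and P = 30300.


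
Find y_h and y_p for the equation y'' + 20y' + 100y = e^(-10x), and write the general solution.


Characteristic polynomial (r + 10)² = 0; repeated root r = -10.
y_h = (C₁ + C₂x)e^(-10x). Forcing matches the repeated root (resonance), so try y_p = Ax² e^(-10x).
Substitute and solve for A: 2A = 1, so A = 1/2.
General solution: y = (C₁ + C₂x + (1/2)x²)e^(-10x).


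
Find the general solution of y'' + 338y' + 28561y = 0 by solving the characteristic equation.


Characteristic equation: r² + 338r + 28561 = 0, i.e. (r + 169)² = 0.
Repeated root r = -169; include an x factor for the second linearly independent solution.
General solution: y = (C₁ + C₂x)e^(-169x).


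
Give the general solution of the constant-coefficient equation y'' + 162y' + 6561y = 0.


Characteristic equation: r² + 162r + 6561 = 0, i.e. (r + 81)² = 0.
Repeated root r = -81; include an x factor for the second linearly independent solution.
General solution: y = (C₁ + C₂x)e^(-81x).


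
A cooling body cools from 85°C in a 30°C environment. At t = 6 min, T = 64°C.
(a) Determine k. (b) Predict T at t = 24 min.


Newton's law: T(t) = T_a + (T₀ - T_a)e^(-kt).
(a) Use T(6) = 64: (64 - 30)/(85 - 30) = e^(-k·6), so k = -ln(0.618)/6 ≈ 0.0802.
(b) Apply k to t = 24: T(24) = 30 + (55)e^(-1.924) ≈ 38.0°C.


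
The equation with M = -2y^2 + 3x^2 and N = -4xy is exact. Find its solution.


Check exactness: ∂M/∂y = -4y and ∂N/∂x = -4y; equal, so the equation is exact.
Integrate M with respect to x (treating y as constant): ∫M dx = -2xy^2 + x^3 + h(y).
Differentiate w.r.t. y and set equal to N: all terms match, so h'(y) = 0 and h is a constant absorbed into C.
General solution: -2xy^2 + x^3 = C.


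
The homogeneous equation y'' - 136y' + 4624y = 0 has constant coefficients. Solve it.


Characteristic equation: r² - 136r + 4624 = 0, i.e. (r - 68)² = 0.
Repeated root r = 68; include an x factor for the second linearly independent solution.
General solution: y = (C₁ + C₂x)e^(68x).


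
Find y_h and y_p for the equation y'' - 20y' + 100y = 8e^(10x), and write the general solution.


Characteristic polynomial (r - 10)² = 0; repeated root r = 10.
y_h = (C₁ + C₂x)e^(10x). Forcing matches the repeated root (resonance), so try y_p = Ax² e^(10x).
Substitute and solve for A: 2A = 8, so A = 4.
General solution: y = (C₁ + C₂x + 4x²)e^(10x).


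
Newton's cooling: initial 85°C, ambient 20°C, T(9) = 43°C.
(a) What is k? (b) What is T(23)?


Newton's law: T(t) = T_a + (T₀ - T_a)e^(-kt).
(a) Use T(9) = 43: (43 - 20)/(85 - 20) = e^(-k·9), so k = -ln(0.354)/9 ≈ 0.1154.
(b) Apply k to t = 23: T(23) = 20 + (65)e^(-2.655) ≈ 24.6°C.


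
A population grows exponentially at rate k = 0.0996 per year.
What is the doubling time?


Exponential growth: P(t) = P₀ e^(0.0996t). Set P(t)/P₀ = 2: e^(0.0996t) = 2.
Solve: t = ln(2)/0.0996 ≈ 6.96 years.


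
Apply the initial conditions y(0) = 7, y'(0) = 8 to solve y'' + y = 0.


Characteristic roots of r² + 1 = 0 are ±1i, so y = C₁cos(x) + C₂sin(x).
Apply y(0) = 7: C₁ = 7. Differentiate and apply y'(0) = 8: 1·C₂ = 8, so C₂ = 8.
Particular solution: y = 7cos(x) + 8sin(x).


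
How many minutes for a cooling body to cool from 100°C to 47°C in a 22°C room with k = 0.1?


From T(t) = T_a + (T₀ - T_a)e^(-kt), set T(t) = 47:
(47 - 22) / (100 - 22) = e^(-0.1t), so t = -ln(0.321)/0.1 ≈ 11.4 minutes.


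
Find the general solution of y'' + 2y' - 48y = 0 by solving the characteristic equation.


Characteristic equation: r² + 2r - 48 = 0.
Factor: (r - 6)(r + 8) = 0 ⇒ r = 6, -8 (distinct real).
General solution: y = C₁e^(6x) + C₂e^(-8x).


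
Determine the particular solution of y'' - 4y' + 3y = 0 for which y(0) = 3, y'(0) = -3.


Characteristic roots of r² - 4r + 3 = 0 are 3, 1.
General solution y = c₁ e^(3x) + c₂ e^(x).
Apply y(0) = 3: c₁ + c₂ = 3. Apply y'(0) = -3: 3 c₁ + 1 c₂ = -3.
Solve: c₁ = -3, c₂ = 6.
Particular solution: y = -3e^(3x) + 6e^(x).


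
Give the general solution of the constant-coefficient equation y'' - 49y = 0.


Characteristic equation: r² - 49 = 0.
Factor: (r - 7)(r + 7) = 0 ⇒ r = 7, -7 (distinct real).
General solution: y = C₁e^(7x) + C₂e^(-7x).


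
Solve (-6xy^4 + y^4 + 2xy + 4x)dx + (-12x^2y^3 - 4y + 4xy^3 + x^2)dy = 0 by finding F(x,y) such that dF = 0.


Check exactness: ∂M/∂y = -24xy^3 + 4y^3 + 2x and ∂N/∂x = -24xy^3 + 4y^3 + 2x; equal, so the equation is exact.
Integrate M with respect to x (treating y as constant): ∫M dx = -3x^2y^4 + xy^4 + x^2y + 2x^2 + h(y).
Differentiate w.r.t. y and set equal to N: the x-dependent terms already match, leaving h'(y) = -4y. Integrate: h(y) = -2y^2.
So F(x,y) = -3x^2y^4 - 2y^2 + xy^4 + x^2y + 2x^2.
General solution: -3x^2y^4 - 2y^2 + xy^4 + x^2y + 2x^2 = C.


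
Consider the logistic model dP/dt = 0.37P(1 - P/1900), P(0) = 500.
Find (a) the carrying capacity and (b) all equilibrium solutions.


Logistic ODE dP/dt = 0.37P(1 - P/1900) has equilibria where dP/dt = 0, i.e. P = 0 or P = 1900.
The coefficient (1 - P/K) = 0 when P = K, identifying K = 1900 as the carrying capacity.
(a) K = 1900; (b) equilibria P = 0 and P = 1900.


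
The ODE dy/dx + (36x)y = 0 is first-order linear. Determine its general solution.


P(x) = 36x ⇒ μ = e^(18x²).
Q(x) = 0 so μ y is constant: y = Ce^(-18x²).


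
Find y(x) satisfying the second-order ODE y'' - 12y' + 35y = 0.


Characteristic equation: r² - 12r + 35 = 0.
Factor: (r - 5)(r - 7) = 0 ⇒ r = 5, 7 (distinct real).
General solution: y = C₁e^(5x) + C₂e^(7x).


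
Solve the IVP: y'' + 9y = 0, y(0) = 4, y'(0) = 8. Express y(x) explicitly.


Characteristic roots of r² + 9 = 0 are ±3i, so y = C₁cos(3x) + C₂sin(3x).
Apply y(0) = 4: C₁ = 4. Differentiate and apply y'(0) = 8: 3·C₂ = 8, so C₂ = 8/3.
Particular solution: y = 4cos(3x) + (8/3)sin(3x).


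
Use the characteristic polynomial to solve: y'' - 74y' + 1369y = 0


Characteristic equation: r² - 74r + 1369 = 0, i.e. (r - 37)² = 0.
Repeated root r = 37; include an x factor for the second linearly independent solution.
General solution: y = (C₁ + C₂x)e^(37x).


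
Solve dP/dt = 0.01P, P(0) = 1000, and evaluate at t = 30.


The ODE dP/dt = 0.01P has solution P(t) = P(0)e^(0.01t).
Substitute P(0) = 1000 and t = 30: P(30) = 1000 e^(0.30) ≈ 1350.


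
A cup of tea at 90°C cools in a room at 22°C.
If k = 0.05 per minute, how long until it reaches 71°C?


From T(t) = T_a + (T₀ - T_a)e^(-kt), set T(t) = 71:
(71 - 22) / (90 - 22) = e^(-0.05t), so t = -ln(0.721)/0.05 ≈ 6.6 minutes.


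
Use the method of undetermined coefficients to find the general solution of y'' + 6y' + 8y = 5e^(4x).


Characteristic roots of r² + 6r + 8 = 0 are -2, -4.
y_h = C₁e^(-2x) + C₂e^(-4x).
Forcing exponent 4 is not a characteristic root; try y_p = Ae^(4x).
Substitute: A·(16 + (6)·4 + (8)) = A·48 = 5, so A = 5/48.
General solution: y = C₁e^(-2x) + C₂e^(-4x) + (5/48)e^(4x).


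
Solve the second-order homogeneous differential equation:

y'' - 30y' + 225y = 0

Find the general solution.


Characteristic equation: r² - 30r + 225 = 0, i.e. (r - 15)² = 0.
Repeated root r = 15; include an x factor for the second linearly independent solution.
General solution: y = (C₁ + C₂x)e^(15x).


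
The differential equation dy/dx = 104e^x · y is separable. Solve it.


Separate variables: dy/y = 104e^x dx.
Integrate: ln|y| = 104e^x + C₀.
Exponentiate: y = Ce^(104e^x).


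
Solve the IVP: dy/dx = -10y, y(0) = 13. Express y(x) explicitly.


General solution of y' = -10y is y = Ce^(-10x).
Apply y(0) = 13: C = 13.
Particular solution: y = 13e^(-10x).


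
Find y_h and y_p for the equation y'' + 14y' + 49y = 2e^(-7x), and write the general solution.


Characteristic polynomial (r + 7)² = 0; repeated root r = -7.
y_h = (C₁ + C₂x)e^(-7x). Forcing matches the repeated root (resonance), so try y_p = Ax² e^(-7x).
Substitute and solve for A: 2A = 2, so A = 1.
General solution: y = (C₁ + C₂x + x²)e^(-7x).


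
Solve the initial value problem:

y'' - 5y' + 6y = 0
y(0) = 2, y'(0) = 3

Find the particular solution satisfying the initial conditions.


Characteristic roots of r² - 5r + 6 = 0 are 2, 3.
General solution y = c₁ e^(2x) + c₂ e^(3x).
Apply y(0) = 2: c₁ + c₂ = 2. Apply y'(0) = 3: 2 c₁ + 3 c₂ = 3.
Solve: c₁ = 3, c₂ = -1.
Particular solution: y = 3e^(2x) - e^(3x).


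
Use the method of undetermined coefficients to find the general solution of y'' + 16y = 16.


Homogeneous part: r² + 16 = 0 ⇒ r = ±4i, so y_h = C₁cos(4x) + C₂sin(4x).
Try constant y_p = A; plug in: 16A = 16 ⇒ A = 1.
General solution: y = C₁cos(4x) + C₂sin(4x) + 1.
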